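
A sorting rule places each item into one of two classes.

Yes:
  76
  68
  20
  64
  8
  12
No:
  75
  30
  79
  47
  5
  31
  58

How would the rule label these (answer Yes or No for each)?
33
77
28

The rule appears to be: multiple of 4.
33: 33 = 4·8 + 1, doesn't match → No.
77: 77 = 4·19 + 1, doesn't match → No.
28: 28 = 4·7, matches → Yes.

No, No, Yes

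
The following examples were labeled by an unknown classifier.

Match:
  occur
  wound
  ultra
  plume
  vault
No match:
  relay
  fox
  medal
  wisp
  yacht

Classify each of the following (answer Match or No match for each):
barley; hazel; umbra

The rule appears to be: contains 'u'.
barley: no 'u', does not pass → No match. hazel: no 'u', does not pass → No match. umbra: has 'u', matches → Match.

No match, No match, Match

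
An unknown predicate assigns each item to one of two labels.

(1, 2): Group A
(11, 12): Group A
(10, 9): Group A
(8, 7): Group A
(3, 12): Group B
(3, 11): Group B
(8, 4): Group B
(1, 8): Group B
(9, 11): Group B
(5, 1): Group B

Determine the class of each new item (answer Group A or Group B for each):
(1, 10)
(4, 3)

Group B, Group A

Every 'Group A' example satisfies: |first − second| ≤ 1. None of the 'Group B' examples do.
(1, 10): |1−10| = 9, does not pass → Group B.
(4, 3): |4−3| = 1, passes → Group A.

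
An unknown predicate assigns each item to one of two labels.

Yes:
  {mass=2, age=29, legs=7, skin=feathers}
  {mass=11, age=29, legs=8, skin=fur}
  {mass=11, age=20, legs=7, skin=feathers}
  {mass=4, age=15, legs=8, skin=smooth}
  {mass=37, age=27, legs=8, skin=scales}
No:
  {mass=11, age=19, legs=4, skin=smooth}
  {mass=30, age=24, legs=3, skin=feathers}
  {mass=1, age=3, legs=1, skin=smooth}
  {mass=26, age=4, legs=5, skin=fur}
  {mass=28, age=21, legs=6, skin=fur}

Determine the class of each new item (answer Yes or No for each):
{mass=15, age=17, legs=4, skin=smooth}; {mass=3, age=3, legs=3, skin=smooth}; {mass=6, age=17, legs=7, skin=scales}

Rule: legs ≥ 7. This holds for each 'Yes' example and fails for each 'No' one.
{mass=15, age=17, legs=4, skin=smooth}: legs = 4 — lacks this property, so No.
{mass=3, age=3, legs=3, skin=smooth}: legs = 3 — lacks this property, so No.
{mass=6, age=17, legs=7, skin=scales}: legs = 7 — checks out, so Yes.

No, No, Yes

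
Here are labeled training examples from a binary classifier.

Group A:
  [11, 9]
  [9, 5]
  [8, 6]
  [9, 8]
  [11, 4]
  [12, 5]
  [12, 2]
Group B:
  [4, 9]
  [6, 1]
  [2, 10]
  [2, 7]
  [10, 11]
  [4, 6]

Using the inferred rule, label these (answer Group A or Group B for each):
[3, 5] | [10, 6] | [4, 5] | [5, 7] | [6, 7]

Group B, Group A, Group B, Group B, Group B

Every 'Group A' example satisfies: first > second AND sum ≥ 9. None of the 'Group B' examples do.
Group B: [3, 5], since 3 < 5, 3+5 = 8.
Group A: [10, 6], since 10 > 6, 10+6 = 16.
Group B: [4, 5], since 4 < 5, 4+5 = 9.
Group B: [5, 7], since 5 < 7, 5+7 = 12.
Group B: [6, 7], since 6 < 7, 6+7 = 13.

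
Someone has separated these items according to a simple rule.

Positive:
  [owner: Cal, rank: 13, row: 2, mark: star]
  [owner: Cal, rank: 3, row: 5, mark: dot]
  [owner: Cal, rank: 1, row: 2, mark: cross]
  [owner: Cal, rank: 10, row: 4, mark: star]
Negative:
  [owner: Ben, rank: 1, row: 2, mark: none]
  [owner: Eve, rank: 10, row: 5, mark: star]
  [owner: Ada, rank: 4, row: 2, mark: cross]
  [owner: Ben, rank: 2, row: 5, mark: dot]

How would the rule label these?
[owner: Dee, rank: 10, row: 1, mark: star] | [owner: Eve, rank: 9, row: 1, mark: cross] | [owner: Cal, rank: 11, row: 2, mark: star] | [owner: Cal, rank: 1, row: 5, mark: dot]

Negative, Negative, Positive, Positive

The rule appears to be: owner is Cal.
[owner: Dee, rank: 10, row: 1, mark: star]: owner is Dee, fails this test → Negative.
[owner: Eve, rank: 9, row: 1, mark: cross]: owner is Eve, fails this test → Negative.
[owner: Cal, rank: 11, row: 2, mark: star]: owner is Cal, meets the rule → Positive.
[owner: Cal, rank: 1, row: 5, mark: dot]: owner is Cal, meets the rule → Positive.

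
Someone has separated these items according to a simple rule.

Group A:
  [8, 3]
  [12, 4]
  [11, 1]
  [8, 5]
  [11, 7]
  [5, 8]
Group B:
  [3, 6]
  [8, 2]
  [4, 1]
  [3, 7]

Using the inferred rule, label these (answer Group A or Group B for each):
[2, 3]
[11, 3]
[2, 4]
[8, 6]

Group B, Group A, Group B, Group A

The pattern is that an item is 'Group A' exactly when: sum ≥ 11.
[2, 3]: 2+3 = 5 — doesn't match, so Group B.
[11, 3]: 11+3 = 14 — qualifies, so Group A.
[2, 4]: 2+4 = 6 — doesn't match, so Group B.
[8, 6]: 8+6 = 14 — qualifies, so Group A.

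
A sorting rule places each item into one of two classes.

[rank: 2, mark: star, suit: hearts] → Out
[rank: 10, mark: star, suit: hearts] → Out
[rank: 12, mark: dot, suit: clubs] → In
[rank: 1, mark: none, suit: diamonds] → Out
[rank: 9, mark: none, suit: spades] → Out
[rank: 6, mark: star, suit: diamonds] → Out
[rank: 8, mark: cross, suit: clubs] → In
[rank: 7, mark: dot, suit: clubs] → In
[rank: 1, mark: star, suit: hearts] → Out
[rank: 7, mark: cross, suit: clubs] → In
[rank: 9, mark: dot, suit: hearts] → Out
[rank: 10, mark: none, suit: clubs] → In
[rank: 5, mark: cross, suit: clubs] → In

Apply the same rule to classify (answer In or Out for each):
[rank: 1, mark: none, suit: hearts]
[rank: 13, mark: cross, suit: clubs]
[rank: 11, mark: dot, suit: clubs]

Looking at the examples, the only property every 'In' case has and every 'Out' case lacks is: suit is clubs.
[rank: 1, mark: none, suit: hearts] — suit is hearts, hence Out. [rank: 13, mark: cross, suit: clubs] — suit is clubs, hence In. [rank: 11, mark: dot, suit: clubs] — suit is clubs, hence In.

Out, In, In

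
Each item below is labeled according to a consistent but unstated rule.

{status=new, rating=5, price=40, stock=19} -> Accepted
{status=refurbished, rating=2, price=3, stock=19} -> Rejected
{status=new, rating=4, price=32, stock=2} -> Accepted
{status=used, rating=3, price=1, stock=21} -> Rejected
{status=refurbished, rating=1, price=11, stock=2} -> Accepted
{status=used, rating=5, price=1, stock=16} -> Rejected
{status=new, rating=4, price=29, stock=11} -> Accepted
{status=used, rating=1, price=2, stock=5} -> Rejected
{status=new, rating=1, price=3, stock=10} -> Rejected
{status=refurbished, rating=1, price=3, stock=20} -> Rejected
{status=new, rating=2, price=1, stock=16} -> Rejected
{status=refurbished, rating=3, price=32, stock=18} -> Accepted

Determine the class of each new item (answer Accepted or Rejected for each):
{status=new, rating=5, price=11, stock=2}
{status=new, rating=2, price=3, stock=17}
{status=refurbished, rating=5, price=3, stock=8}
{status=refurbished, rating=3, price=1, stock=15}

A rule that fits every label: price ≥ 11 — true of each 'Accepted' example, false of each 'Rejected' one.

Accepted, Rejected, Rejected, Rejected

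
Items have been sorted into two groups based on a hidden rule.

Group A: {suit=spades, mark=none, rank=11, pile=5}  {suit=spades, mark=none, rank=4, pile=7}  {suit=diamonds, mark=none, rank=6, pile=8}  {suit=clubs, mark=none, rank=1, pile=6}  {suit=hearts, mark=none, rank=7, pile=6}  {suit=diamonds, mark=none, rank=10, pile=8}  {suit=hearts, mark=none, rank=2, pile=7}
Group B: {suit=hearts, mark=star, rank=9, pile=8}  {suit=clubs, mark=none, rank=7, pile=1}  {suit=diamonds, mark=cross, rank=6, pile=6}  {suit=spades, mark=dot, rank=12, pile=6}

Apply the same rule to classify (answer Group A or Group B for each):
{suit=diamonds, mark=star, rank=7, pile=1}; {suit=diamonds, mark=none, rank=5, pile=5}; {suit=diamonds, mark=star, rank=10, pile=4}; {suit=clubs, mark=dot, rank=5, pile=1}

Group B, Group A, Group B, Group B

The pattern is that an item is 'Group A' exactly when: mark is none AND pile ≥ 5.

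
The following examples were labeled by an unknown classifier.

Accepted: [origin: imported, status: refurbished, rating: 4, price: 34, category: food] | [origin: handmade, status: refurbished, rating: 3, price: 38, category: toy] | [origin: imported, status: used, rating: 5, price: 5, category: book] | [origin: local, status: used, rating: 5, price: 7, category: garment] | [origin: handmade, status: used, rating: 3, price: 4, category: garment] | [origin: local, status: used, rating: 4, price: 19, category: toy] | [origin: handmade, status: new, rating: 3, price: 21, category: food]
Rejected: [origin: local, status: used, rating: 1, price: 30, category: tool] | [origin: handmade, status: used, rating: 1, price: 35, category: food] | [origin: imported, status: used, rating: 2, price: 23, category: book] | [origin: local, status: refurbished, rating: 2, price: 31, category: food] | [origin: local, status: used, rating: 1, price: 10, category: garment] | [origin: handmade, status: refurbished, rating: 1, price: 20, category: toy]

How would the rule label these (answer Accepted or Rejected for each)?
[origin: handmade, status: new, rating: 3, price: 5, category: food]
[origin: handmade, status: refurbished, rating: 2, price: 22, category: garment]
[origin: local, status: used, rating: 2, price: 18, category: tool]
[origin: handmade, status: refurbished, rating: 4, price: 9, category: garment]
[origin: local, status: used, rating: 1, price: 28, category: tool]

Accepted, Rejected, Rejected, Accepted, Rejected

A rule that fits every label: rating ≥ 3 — true of each 'Accepted' example, false of each 'Rejected' one.
[origin: handmade, status: new, rating: 3, price: 5, category: food] — rating = 3, hence Accepted.
[origin: handmade, status: refurbished, rating: 2, price: 22, category: garment] — rating = 2, hence Rejected.
[origin: local, status: used, rating: 2, price: 18, category: tool] — rating = 2, hence Rejected.
[origin: handmade, status: refurbished, rating: 4, price: 9, category: garment] — rating = 4, hence Accepted.
[origin: local, status: used, rating: 1, price: 28, category: tool] — rating = 1, hence Rejected.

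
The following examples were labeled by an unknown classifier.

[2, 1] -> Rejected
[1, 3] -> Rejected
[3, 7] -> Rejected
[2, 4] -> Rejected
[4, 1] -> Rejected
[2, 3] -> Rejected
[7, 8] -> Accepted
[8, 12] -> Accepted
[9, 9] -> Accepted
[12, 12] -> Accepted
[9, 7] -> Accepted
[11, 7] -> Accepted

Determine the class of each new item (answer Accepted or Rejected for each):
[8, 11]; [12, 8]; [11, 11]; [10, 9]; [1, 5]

Accepted, Accepted, Accepted, Accepted, Rejected

The distinguishing property — sum ≥ 15 — holds for all the 'Accepted' cases and none of the 'Rejected' cases.
[8, 11] — 8+11 = 19, hence Accepted.
[12, 8] — 12+8 = 20, hence Accepted.
[11, 11] — 11+11 = 22, hence Accepted.
[10, 9] — 10+9 = 19, hence Accepted.
[1, 5] — 1+5 = 6, hence Rejected.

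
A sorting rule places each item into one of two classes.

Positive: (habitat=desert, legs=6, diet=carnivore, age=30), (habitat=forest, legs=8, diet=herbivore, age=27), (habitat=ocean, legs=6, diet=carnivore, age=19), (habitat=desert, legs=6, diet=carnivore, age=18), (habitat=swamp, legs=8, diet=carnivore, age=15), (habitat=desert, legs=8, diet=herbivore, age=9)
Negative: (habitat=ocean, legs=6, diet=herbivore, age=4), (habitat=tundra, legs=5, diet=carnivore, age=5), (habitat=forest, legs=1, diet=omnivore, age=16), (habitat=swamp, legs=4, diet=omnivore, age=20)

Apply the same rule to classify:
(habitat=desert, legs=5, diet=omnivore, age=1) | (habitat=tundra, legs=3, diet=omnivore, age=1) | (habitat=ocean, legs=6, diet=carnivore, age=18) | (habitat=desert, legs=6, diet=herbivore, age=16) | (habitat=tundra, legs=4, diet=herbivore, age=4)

Negative, Negative, Positive, Positive, Negative

A rule that fits every label: age ≥ 5 AND legs ≥ 6 — true of each 'Positive' example, false of each 'Negative' one.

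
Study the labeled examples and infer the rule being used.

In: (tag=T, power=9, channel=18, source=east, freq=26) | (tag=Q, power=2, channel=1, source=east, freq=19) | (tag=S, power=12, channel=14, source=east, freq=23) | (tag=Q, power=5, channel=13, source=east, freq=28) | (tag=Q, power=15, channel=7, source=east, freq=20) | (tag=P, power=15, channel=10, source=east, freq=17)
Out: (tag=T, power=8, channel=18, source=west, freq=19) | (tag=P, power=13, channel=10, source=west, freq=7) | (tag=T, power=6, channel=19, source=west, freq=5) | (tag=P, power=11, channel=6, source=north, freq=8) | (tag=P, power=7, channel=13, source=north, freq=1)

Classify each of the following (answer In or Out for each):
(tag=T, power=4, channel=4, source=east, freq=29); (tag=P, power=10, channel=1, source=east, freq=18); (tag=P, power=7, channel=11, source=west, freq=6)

In, In, Out

The rule appears to be: source is east.
(tag=T, power=4, channel=4, source=east, freq=29): source is east — passes, so In.
(tag=P, power=10, channel=1, source=east, freq=18): source is east — passes, so In.
(tag=P, power=7, channel=11, source=west, freq=6): source is west — doesn't match, so Out.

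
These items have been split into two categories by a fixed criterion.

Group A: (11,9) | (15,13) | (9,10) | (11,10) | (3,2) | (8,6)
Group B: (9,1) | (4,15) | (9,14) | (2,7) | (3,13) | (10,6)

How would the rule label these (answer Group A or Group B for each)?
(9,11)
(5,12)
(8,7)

Group A, Group B, Group A

Rule: |first − second| ≤ 2. This holds for each 'Group A' example and fails for each 'Group B' one.
(9,11): |9−11| = 2, has this property → Group A.
(5,12): |5−12| = 7, doesn't qualify → Group B.
(8,7): |8−7| = 1, has this property → Group A.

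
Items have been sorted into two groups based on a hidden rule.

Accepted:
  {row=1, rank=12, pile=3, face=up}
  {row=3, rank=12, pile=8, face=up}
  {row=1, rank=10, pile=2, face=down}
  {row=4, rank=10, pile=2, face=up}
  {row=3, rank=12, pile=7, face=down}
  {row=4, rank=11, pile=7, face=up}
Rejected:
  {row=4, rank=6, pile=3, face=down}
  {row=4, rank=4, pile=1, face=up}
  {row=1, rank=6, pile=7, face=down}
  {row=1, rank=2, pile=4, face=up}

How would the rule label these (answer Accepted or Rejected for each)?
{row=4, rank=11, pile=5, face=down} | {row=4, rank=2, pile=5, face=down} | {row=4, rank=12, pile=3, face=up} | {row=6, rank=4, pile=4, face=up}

Accepted, Rejected, Accepted, Rejected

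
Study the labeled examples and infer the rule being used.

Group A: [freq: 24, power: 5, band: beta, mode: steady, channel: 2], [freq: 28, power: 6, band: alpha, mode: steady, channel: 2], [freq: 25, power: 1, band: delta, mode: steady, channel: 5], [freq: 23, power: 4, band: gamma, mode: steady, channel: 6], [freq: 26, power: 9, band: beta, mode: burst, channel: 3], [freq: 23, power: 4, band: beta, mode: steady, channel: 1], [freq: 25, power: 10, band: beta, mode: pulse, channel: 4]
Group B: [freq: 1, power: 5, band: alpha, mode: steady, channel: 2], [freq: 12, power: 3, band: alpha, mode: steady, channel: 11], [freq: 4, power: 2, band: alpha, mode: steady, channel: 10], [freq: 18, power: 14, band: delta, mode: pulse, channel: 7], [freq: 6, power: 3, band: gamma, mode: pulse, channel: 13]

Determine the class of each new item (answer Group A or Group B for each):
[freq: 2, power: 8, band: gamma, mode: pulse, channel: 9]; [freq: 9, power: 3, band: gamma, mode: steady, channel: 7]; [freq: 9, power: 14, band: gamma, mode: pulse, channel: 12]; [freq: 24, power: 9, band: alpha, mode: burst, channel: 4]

Group B, Group B, Group B, Group A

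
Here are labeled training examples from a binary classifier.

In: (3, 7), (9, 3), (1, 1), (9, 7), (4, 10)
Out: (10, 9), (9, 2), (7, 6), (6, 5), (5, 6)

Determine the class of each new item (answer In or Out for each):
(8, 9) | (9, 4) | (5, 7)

The rule appears to be: sum is even.
(8, 9): 8+9 = 17 — fails this test, so Out.
(9, 4): 9+4 = 13 — fails this test, so Out.
(5, 7): 5+7 = 12 — fits, so In.

Out, Out, In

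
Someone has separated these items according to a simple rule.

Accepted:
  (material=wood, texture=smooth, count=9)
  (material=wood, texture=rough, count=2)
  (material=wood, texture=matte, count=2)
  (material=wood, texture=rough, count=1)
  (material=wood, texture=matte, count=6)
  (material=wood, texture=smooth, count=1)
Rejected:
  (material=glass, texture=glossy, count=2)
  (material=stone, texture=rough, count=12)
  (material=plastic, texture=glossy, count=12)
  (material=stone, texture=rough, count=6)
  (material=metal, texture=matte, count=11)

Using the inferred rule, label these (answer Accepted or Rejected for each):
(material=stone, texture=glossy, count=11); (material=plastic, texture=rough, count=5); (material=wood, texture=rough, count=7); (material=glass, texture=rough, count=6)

The pattern is that an item is 'Accepted' exactly when: material is wood.

Rejected, Rejected, Accepted, Rejected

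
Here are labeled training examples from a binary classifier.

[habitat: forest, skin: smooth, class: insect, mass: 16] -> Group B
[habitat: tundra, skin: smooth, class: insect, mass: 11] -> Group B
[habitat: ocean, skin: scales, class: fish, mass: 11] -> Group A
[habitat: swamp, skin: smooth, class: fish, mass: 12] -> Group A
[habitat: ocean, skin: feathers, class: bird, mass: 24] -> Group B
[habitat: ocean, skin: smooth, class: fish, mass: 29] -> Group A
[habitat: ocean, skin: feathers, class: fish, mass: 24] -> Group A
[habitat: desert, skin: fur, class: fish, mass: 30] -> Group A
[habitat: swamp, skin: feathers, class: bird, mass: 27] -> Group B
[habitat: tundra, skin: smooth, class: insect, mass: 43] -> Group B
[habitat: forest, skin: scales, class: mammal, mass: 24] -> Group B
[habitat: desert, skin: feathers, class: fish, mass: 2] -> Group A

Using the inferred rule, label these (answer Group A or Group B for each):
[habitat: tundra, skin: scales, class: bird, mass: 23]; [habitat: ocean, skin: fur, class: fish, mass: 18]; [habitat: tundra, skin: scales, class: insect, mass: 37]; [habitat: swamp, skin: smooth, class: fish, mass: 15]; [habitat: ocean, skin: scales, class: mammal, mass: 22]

Group B, Group A, Group B, Group A, Group B

Rule: class is fish. This holds for each 'Group A' example and fails for each 'Group B' one.
Group B: [habitat: tundra, skin: scales, class: bird, mass: 23], since class is bird. Group A: [habitat: ocean, skin: fur, class: fish, mass: 18], since class is fish. Group B: [habitat: tundra, skin: scales, class: insect, mass: 37], since class is insect. Group A: [habitat: swamp, skin: smooth, class: fish, mass: 15], since class is fish. Group B: [habitat: ocean, skin: scales, class: mammal, mass: 22], since class is mammal.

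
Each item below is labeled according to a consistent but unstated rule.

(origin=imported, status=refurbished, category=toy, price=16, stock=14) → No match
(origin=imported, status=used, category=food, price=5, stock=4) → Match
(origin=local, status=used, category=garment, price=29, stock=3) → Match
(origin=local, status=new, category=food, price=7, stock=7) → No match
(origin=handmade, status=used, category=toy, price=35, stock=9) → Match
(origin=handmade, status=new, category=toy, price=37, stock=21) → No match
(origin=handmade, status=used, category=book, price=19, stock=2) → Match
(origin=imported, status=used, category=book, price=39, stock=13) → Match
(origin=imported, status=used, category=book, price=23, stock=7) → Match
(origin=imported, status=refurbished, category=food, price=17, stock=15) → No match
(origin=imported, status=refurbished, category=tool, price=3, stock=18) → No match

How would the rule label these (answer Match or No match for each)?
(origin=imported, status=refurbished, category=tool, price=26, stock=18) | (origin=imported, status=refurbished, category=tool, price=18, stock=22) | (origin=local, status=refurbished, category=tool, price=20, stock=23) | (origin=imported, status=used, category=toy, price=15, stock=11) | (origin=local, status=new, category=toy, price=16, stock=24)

'Match' ⟺ status is used.
No match: (origin=imported, status=refurbished, category=tool, price=26, stock=18), since status is refurbished.
No match: (origin=imported, status=refurbished, category=tool, price=18, stock=22), since status is refurbished.
No match: (origin=local, status=refurbished, category=tool, price=20, stock=23), since status is refurbished.
Match: (origin=imported, status=used, category=toy, price=15, stock=11), since status is used.
No match: (origin=local, status=new, category=toy, price=16, stock=24), since status is new.

No match, No match, No match, Match, No match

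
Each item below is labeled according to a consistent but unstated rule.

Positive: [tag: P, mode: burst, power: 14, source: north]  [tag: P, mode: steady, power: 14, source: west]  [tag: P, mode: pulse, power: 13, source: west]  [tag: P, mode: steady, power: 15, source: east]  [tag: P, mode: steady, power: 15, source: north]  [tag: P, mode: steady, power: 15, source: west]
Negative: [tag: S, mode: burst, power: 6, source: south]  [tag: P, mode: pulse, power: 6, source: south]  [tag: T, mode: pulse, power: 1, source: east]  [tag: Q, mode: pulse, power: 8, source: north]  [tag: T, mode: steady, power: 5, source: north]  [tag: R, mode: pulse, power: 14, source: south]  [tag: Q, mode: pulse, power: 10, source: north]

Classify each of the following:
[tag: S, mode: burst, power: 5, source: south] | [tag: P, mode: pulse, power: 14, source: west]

The pattern is that an item is 'Positive' exactly when: tag is P AND power ≥ 8.

Negative, Positive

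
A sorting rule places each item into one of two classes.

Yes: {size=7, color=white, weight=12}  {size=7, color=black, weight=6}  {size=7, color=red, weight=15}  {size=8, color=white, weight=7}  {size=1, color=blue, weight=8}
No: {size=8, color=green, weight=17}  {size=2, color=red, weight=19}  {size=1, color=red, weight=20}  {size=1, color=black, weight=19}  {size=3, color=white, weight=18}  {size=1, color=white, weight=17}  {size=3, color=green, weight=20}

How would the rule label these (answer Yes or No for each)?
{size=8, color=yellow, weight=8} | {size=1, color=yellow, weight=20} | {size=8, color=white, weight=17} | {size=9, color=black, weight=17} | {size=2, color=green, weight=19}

All 'Yes' examples share one property — weight ≤ 15 — and every 'No' example lacks it.
{size=8, color=yellow, weight=8}: weight = 8 — meets the rule, so Yes.
{size=1, color=yellow, weight=20}: weight = 20 — does not pass, so No.
{size=8, color=white, weight=17}: weight = 17 — does not pass, so No.
{size=9, color=black, weight=17}: weight = 17 — does not pass, so No.
{size=2, color=green, weight=19}: weight = 19 — does not pass, so No.

Yes, No, No, No, No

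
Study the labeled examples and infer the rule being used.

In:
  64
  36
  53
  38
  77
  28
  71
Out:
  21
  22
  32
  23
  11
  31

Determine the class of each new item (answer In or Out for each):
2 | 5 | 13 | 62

Out, Out, Out, In

All 'In' examples share one property — digit sum ≥ 6 — and every 'Out' example lacks it.
2 → digit sum 2 → Out. 5 → digit sum 5 → Out. 13 → digit sum 1+3 = 4 → Out. 62 → digit sum 6+2 = 8 → In.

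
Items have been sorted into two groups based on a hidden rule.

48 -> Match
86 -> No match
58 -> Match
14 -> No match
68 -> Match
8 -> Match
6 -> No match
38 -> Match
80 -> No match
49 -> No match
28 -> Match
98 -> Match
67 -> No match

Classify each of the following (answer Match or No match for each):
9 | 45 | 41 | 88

No match, No match, No match, Match

The rule appears to be: ends in digit 8.
9: last digit 9 — lacks this property, so No match.
45: last digit 5 — lacks this property, so No match.
41: last digit 1 — lacks this property, so No match.
88: last digit 8 — checks out, so Match.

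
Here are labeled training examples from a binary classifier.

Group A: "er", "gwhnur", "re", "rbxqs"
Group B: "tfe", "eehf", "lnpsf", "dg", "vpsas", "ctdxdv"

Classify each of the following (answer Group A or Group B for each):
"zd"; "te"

Every 'Group A' example satisfies: contains 'r'. None of the 'Group B' examples do.
"zd": no 'r', does not satisfy this → Group B.
"te": no 'r', does not satisfy this → Group B.

Group B, Group B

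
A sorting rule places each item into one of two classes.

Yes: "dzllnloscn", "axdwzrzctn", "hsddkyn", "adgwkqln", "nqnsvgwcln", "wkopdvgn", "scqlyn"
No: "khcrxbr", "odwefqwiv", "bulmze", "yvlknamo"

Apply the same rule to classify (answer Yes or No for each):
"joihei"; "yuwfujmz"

Every 'Yes' example satisfies: ends with 'n'. None of the 'No' examples do.
"joihei" — ends with 'i', hence No.
"yuwfujmz" — ends with 'z', hence No.

No, No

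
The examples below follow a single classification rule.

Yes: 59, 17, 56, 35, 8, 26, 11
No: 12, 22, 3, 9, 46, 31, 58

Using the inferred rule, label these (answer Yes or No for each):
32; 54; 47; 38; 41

Yes, No, Yes, Yes, Yes

'Yes' ⟺ ≡ 2 (mod 3).
32: 32 mod 3 = 2, fits → Yes. 54: 54 mod 3 = 0, fails this test → No. 47: 47 mod 3 = 2, fits → Yes. 38: 38 mod 3 = 2, fits → Yes. 41: 41 mod 3 = 2, fits → Yes.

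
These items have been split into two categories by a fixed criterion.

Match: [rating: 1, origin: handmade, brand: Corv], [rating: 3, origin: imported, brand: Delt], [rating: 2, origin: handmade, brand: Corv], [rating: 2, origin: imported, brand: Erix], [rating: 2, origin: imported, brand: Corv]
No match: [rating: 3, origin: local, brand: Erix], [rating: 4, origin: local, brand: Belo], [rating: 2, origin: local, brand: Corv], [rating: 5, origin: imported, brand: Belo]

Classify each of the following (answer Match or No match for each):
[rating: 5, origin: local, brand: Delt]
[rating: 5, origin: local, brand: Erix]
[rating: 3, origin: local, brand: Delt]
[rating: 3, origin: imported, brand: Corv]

No match, No match, No match, Match

The distinguishing property — origin is not local AND rating ≤ 3 — holds for all the 'Match' cases and none of the 'No match' cases.
[rating: 5, origin: local, brand: Delt] — origin is local, rating = 5, hence No match.
[rating: 5, origin: local, brand: Erix] — origin is local, rating = 5, hence No match.
[rating: 3, origin: local, brand: Delt] — origin is local, rating = 3, hence No match.
[rating: 3, origin: imported, brand: Corv] — origin is imported, rating = 3, hence Match.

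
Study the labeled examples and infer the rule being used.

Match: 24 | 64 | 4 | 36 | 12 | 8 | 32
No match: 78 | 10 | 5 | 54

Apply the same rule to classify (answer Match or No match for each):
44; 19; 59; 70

Looking at the examples, the only property every 'Match' case has and every 'No match' case lacks is: multiple of 4.
44: 44 = 4·11 — qualifies, so Match. 19: 19 = 4·4 + 3 — fails the rule, so No match. 59: 59 = 4·14 + 3 — fails the rule, so No match. 70: 70 = 4·17 + 2 — fails the rule, so No match.

Match, No match, No match, No match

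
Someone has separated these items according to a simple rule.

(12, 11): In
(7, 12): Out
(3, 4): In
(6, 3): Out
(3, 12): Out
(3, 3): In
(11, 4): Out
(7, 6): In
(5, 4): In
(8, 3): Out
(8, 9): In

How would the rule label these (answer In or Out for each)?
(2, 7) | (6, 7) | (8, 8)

Out, In, In

Every 'In' example satisfies: |first − second| ≤ 1. None of the 'Out' examples do.
(2, 7): Out (|2−7| = 5).
(6, 7): In (|6−7| = 1).
(8, 8): In (|8−8| = 0).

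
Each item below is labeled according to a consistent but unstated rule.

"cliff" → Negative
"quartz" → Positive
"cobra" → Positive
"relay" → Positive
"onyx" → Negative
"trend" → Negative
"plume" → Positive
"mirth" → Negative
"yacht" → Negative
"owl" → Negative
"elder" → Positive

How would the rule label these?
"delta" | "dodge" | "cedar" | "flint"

Positive, Positive, Positive, Negative

Every 'Positive' example satisfies: has ≥ 2 vowels. None of the 'Negative' examples do.
"delta" — 2 vowels, hence Positive. "dodge" — 2 vowels, hence Positive. "cedar" — 2 vowels, hence Positive. "flint" — 1 vowel, hence Negative.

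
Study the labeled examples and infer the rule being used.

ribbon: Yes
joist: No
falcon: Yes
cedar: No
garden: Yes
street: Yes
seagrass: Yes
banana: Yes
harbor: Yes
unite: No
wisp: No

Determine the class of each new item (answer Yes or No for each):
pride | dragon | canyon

One predicate separates the groups cleanly: length ≥ 6.
No: pride, since length 5.
Yes: dragon, since length 6.
Yes: canyon, since length 6.

No, Yes, Yes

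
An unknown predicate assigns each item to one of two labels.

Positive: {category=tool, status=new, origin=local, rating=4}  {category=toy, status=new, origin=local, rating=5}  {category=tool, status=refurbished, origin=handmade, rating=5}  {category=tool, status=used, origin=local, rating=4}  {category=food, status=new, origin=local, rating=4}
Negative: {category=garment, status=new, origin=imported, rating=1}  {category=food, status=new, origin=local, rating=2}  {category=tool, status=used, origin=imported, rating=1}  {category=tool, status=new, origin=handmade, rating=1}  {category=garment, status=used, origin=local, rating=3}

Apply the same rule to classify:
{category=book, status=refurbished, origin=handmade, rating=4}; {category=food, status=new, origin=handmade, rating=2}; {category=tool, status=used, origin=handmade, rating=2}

Positive, Negative, Negative

The distinguishing property — rating ≥ 4 — holds for all the 'Positive' cases and none of the 'Negative' cases.
Positive: {category=book, status=refurbished, origin=handmade, rating=4}, since rating = 4.
Negative: {category=food, status=new, origin=handmade, rating=2}, since rating = 2.
Negative: {category=tool, status=used, origin=handmade, rating=2}, since rating = 2.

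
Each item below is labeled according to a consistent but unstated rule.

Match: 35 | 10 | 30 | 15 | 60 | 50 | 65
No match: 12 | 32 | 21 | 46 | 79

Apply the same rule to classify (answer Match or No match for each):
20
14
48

Match, No match, No match

A rule that fits every label: multiple of 5 — true of each 'Match' example, false of each 'No match' one.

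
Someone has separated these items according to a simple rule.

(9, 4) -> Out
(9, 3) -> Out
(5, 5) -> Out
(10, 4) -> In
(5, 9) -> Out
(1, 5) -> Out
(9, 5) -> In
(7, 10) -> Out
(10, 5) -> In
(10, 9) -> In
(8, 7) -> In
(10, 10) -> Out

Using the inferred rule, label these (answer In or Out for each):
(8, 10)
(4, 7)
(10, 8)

Out, Out, In

One predicate separates the groups cleanly: first > second AND sum ≥ 14.
(8, 10) → 8 < 10, 8+10 = 18 → Out. (4, 7) → 4 < 7, 4+7 = 11 → Out. (10, 8) → 10 > 8, 10+8 = 18 → In.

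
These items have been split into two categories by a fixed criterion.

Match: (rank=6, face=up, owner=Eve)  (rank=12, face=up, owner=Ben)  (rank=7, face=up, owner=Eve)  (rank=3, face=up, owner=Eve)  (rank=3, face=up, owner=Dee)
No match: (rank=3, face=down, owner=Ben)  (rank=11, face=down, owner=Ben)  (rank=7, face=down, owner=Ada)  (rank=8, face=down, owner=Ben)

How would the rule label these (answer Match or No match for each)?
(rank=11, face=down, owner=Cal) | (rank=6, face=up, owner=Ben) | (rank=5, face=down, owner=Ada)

No match, Match, No match

The simplest hypothesis consistent with all the labels is: face is up.
(rank=11, face=down, owner=Cal) — face is down, hence No match. (rank=6, face=up, owner=Ben) — face is up, hence Match. (rank=5, face=down, owner=Ada) — face is down, hence No match.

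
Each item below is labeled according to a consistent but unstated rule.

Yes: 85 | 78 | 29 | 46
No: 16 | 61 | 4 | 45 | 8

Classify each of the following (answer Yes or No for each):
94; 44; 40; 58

The pattern is that an item is 'Yes' exactly when: digit sum ≥ 10.
Yes: 94, since digit sum 9+4 = 13. No: 44, since digit sum 4+4 = 8. No: 40, since digit sum 4+0 = 4. Yes: 58, since digit sum 5+8 = 13.

Yes, No, No, Yes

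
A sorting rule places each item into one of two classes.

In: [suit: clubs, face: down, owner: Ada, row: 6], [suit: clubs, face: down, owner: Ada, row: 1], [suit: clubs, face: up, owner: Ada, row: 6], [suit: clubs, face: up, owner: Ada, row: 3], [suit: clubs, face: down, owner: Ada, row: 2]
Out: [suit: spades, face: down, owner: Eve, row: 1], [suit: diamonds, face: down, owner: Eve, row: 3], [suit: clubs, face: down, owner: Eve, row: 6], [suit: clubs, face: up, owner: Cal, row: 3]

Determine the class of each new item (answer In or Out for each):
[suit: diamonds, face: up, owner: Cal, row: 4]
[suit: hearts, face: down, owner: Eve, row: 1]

Out, Out

Every 'In' example satisfies: owner is Ada. None of the 'Out' examples do.
[suit: diamonds, face: up, owner: Cal, row: 4] → owner is Cal → Out.
[suit: hearts, face: down, owner: Eve, row: 1] → owner is Eve → Out.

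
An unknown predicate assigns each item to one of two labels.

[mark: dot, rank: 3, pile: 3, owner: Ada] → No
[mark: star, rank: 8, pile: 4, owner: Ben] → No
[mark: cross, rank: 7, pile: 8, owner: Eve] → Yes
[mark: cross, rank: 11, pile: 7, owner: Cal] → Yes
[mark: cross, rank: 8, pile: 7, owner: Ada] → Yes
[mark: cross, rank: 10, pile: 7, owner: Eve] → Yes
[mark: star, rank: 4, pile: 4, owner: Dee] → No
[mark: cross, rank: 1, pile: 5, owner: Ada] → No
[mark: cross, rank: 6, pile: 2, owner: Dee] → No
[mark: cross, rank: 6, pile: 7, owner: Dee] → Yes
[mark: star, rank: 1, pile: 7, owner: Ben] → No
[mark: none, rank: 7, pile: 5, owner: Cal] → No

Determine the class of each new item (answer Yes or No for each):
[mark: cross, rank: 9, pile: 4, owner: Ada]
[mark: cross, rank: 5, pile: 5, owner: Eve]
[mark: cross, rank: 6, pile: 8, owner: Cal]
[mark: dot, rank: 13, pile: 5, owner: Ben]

The common property of the 'Yes' items is: mark is cross AND pile ≥ 7. No 'No' item has it.
[mark: cross, rank: 9, pile: 4, owner: Ada] → mark is cross, pile = 4 → No. [mark: cross, rank: 5, pile: 5, owner: Eve] → mark is cross, pile = 5 → No. [mark: cross, rank: 6, pile: 8, owner: Cal] → mark is cross, pile = 8 → Yes. [mark: dot, rank: 13, pile: 5, owner: Ben] → mark is dot, pile = 5 → No.

No, No, Yes, No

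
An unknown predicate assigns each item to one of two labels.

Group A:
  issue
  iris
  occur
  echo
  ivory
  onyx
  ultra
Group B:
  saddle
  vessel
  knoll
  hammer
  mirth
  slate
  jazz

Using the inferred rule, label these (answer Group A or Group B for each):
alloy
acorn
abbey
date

Group A, Group A, Group A, Group B

The rule appears to be: starts with a vowel.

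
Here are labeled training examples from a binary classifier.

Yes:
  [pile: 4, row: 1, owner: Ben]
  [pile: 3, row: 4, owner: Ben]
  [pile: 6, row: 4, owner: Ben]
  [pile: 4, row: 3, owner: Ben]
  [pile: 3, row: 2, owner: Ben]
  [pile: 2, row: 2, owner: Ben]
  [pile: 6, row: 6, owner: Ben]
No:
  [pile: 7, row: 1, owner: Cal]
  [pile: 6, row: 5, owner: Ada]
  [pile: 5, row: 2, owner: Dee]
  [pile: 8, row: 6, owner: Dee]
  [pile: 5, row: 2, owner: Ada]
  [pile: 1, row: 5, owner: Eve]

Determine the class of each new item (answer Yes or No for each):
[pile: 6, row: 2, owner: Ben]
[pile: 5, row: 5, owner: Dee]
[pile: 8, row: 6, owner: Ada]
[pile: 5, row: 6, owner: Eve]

Yes, No, No, No

One predicate separates the groups cleanly: owner is Ben.
[pile: 6, row: 2, owner: Ben]: owner is Ben — satisfies this, so Yes. [pile: 5, row: 5, owner: Dee]: owner is Dee — doesn't qualify, so No. [pile: 8, row: 6, owner: Ada]: owner is Ada — doesn't qualify, so No. [pile: 5, row: 6, owner: Eve]: owner is Eve — doesn't qualify, so No.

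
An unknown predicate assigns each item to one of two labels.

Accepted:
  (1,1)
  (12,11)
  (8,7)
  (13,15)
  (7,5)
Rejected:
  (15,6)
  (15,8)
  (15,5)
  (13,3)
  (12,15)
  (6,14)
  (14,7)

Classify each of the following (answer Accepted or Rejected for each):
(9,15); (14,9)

Rejected, Rejected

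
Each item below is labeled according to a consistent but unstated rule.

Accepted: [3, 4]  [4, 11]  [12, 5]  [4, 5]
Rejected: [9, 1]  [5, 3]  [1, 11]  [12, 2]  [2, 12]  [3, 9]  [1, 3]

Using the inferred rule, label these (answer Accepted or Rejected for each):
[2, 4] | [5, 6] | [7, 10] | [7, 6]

Looking at the examples, the only property every 'Accepted' case has and every 'Rejected' case lacks is: sum is odd.
[2, 4] → 2+4 = 6 → Rejected.
[5, 6] → 5+6 = 11 → Accepted.
[7, 10] → 7+10 = 17 → Accepted.
[7, 6] → 7+6 = 13 → Accepted.

Rejected, Accepted, Accepted, Accepted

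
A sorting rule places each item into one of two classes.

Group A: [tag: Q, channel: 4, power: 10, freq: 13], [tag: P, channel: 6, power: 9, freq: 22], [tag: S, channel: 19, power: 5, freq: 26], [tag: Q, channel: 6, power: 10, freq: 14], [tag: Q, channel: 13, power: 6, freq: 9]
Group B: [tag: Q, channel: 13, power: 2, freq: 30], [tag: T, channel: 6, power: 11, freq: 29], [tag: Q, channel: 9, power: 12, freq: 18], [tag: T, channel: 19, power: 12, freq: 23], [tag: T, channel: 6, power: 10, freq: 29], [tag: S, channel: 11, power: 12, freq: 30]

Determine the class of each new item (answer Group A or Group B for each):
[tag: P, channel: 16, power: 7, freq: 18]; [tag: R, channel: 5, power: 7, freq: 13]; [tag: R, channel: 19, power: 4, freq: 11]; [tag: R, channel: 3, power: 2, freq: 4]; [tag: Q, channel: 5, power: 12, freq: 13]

Group A, Group A, Group A, Group A, Group B

The common property of the 'Group A' items is: power ≤ 10 AND freq ≤ 26. No 'Group B' item has it.
Group A: [tag: P, channel: 16, power: 7, freq: 18], since power = 7, freq = 18. Group A: [tag: R, channel: 5, power: 7, freq: 13], since power = 7, freq = 13. Group A: [tag: R, channel: 19, power: 4, freq: 11], since power = 4, freq = 11. Group A: [tag: R, channel: 3, power: 2, freq: 4], since power = 2, freq = 4. Group B: [tag: Q, channel: 5, power: 12, freq: 13], since power = 12, freq = 13.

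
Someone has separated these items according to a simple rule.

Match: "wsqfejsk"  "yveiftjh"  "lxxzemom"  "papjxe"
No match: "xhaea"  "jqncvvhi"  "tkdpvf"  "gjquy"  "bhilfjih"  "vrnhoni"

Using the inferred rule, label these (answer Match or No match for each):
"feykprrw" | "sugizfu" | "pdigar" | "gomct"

One predicate separates the groups cleanly: even length AND contains 'e'.
"feykprrw": length 8, has 'e', has this property → Match.
"sugizfu": length 7, no 'e', doesn't qualify → No match.
"pdigar": length 6, no 'e', doesn't qualify → No match.
"gomct": length 5, no 'e', doesn't qualify → No match.

Match, No match, No match, No match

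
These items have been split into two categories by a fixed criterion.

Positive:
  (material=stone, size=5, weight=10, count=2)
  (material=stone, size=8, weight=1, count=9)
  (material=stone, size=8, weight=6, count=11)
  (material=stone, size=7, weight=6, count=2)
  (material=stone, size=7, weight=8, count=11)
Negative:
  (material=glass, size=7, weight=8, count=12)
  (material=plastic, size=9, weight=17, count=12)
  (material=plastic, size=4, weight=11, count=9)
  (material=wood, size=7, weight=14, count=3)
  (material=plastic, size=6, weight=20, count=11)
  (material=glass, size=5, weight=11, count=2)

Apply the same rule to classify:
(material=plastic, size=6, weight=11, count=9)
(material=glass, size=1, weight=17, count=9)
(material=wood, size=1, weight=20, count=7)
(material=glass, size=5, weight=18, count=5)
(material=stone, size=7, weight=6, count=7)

Negative, Negative, Negative, Negative, Positive

Every 'Positive' example satisfies: material is stone. None of the 'Negative' examples do.
(material=plastic, size=6, weight=11, count=9): Negative (material is plastic). (material=glass, size=1, weight=17, count=9): Negative (material is glass). (material=wood, size=1, weight=20, count=7): Negative (material is wood). (material=glass, size=5, weight=18, count=5): Negative (material is glass). (material=stone, size=7, weight=6, count=7): Positive (material is stone).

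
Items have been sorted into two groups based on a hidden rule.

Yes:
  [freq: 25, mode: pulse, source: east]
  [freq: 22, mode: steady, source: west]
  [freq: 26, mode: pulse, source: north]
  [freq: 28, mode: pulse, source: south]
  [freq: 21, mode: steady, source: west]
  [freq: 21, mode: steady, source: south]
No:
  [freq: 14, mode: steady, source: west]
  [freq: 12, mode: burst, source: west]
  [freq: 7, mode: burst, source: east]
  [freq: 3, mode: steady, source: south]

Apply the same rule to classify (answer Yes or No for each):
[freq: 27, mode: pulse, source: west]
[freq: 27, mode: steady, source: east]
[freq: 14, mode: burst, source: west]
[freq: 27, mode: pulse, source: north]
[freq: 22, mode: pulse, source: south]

The pattern is that an item is 'Yes' exactly when: freq ≥ 21.
[freq: 27, mode: pulse, source: west] — freq = 27, hence Yes.
[freq: 27, mode: steady, source: east] — freq = 27, hence Yes.
[freq: 14, mode: burst, source: west] — freq = 14, hence No.
[freq: 27, mode: pulse, source: north] — freq = 27, hence Yes.
[freq: 22, mode: pulse, source: south] — freq = 22, hence Yes.

Yes, Yes, No, Yes, Yes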